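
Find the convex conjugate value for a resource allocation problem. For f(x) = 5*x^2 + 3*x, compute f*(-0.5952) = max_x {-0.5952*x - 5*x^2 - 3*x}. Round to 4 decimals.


f*(y) = sup_x {y*x - a*x^2 - b*x} = sup_x {(y-b)*x - a*x^2}
FOC: (y - b) - 2a*x = 0 => x* = (y - b)/(2a)
x* = (-0.5952 - 3)/(2*5) = -0.3595
f*(-0.5952) = (y-b)^2/(4a) = (-0.5952 - 3)^2/(4*5)
= 12.9255/20 = 0.6463


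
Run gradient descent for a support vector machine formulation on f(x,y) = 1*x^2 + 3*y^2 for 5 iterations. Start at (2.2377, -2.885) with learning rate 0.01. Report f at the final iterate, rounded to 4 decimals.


Gradient descent on f(x,y) = 1*x^2 + 3*y^2.
Starting point: (2.2377, -2.885), alpha = 0.01
Step 1: grad_x = 2*1*2.2377 = 4.4754, grad_y = 2*3*-2.885 = -17.31
  x_1 = 2.2377 - 0.01*4.4754 = 2.1929
  y_1 = -2.885 - 0.01*-17.31 = -2.7119
Step 2: grad_x = 2*1*2.1929 = 4.3859, grad_y = 2*3*-2.7119 = -16.2714
  x_2 = 2.1929 - 0.01*4.3859 = 2.1491
  y_2 = -2.7119 - 0.01*-16.2714 = -2.5492
Step 3: grad_x = 2*1*2.1491 = 4.2982, grad_y = 2*3*-2.5492 = -15.2951
  x_3 = 2.1491 - 0.01*4.2982 = 2.1061
  y_3 = -2.5492 - 0.01*-15.2951 = -2.3962
Step 4: grad_x = 2*1*2.1061 = 4.2122, grad_y = 2*3*-2.3962 = -14.3774
  x_4 = 2.1061 - 0.01*4.2122 = 2.064
  y_4 = -2.3962 - 0.01*-14.3774 = -2.2525
Step 5: grad_x = 2*1*2.064 = 4.128, grad_y = 2*3*-2.2525 = -13.5148
  x_5 = 2.064 - 0.01*4.128 = 2.0227
  y_5 = -2.2525 - 0.01*-13.5148 = -2.1173
f(2.0227, -2.1173) = 1*2.0227^2 + 3*(-2.1173)^2 = 17.5404


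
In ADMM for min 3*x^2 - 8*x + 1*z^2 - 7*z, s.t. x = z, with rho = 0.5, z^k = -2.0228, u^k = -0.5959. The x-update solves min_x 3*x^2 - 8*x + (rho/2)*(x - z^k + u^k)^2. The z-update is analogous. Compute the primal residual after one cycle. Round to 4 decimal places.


ADMM iteration with rho = 0.5, z^k = -2.0228, u^k = -0.5959
Step 1: x-update.
Minimize 3*x^2 - 8*x + (0.5/2)*(x + 2.0228 - 0.5959)^2
FOC: (2*3 + 0.5)*x = 8 + 0.5*(-2.0228 + 0.5959)
x^{k+1} = 1.121
Step 2: z-update.
Minimize 1*z^2 - 7*z + (0.5/2)*(1.121 - z - 0.5959)^2
FOC: (2*1 + 0.5)*z = 7 + 0.5*(1.121 - 0.5959)
z^{k+1} = 2.905
Step 3: u-update.
u^{k+1} = -0.5959 + 1.121 - 2.905 = -2.3799
Step 4: Primal residual = |1.121 - 2.905| = 1.784


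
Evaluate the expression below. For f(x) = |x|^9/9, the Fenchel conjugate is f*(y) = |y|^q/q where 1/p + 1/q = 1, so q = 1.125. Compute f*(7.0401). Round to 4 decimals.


The conjugate exponent q satisfies 1/p + 1/q = 1.
p = 9, so q = 9/(9 - 1) = 1.125
|y|^q = 7.0401^1.125 = 8.9852
f*(7.0401) = 8.9852 / 1.125 = 7.9868


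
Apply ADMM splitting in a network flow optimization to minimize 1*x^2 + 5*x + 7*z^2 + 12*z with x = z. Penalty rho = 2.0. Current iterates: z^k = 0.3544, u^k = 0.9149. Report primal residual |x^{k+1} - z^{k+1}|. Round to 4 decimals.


ADMM iteration with rho = 2.0, z^k = 0.3544, u^k = 0.9149
Step 1: x-update.
Minimize 1*x^2 + 5*x + (2.0/2)*(x - 0.3544 + 0.9149)^2
FOC: (2*1 + 2.0)*x = -5 + 2.0*(0.3544 - 0.9149)
x^{k+1} = -1.5303
Step 2: z-update.
Minimize 7*z^2 + 12*z + (2.0/2)*(-1.5303 - z + 0.9149)^2
FOC: (2*7 + 2.0)*z = -12 + 2.0*(-1.5303 + 0.9149)
z^{k+1} = -0.8269
Step 3: u-update.
u^{k+1} = 0.9149 - 1.5303 + 0.8269 = 0.2116
Step 4: Primal residual = |-1.5303 + 0.8269| = 0.7033


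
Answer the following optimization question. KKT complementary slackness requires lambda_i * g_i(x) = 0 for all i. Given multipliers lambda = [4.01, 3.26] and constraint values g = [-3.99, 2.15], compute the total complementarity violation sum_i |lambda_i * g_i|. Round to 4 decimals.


KKT complementary slackness check:
lambda_1 * g_1 = 4.01 * -3.99 = -15.9999
lambda_2 * g_2 = 3.26 * 2.15 = 7.009
Total violation = 15.9999 + 7.009 = 23.0089


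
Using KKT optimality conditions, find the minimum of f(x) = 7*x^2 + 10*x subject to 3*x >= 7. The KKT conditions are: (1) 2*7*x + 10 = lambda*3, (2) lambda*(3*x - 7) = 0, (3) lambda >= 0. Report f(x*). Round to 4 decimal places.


Step 1: Try lambda = 0 (constraint inactive).
x_unc = -10/(2*7) = -0.7143
Check: 3*-0.7143 = -2.1429 < 7 -- violated!
Step 2: Constraint must be active: 3*x = 7
x* = 7/3 = 2.3333 (rounded; the exact value 7/3 is used below)
lambda = (2*7*(7/3) + 10)/3 = 14.2222
Step 3: Compute optimal value.
f(x*) = 7*(7/3)^2 + 10*(7/3) = 61.4444


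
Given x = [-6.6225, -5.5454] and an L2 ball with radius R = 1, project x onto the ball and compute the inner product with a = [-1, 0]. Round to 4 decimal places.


Step 1: Compute ||x|| (intermediates to 6 decimals).
||x|| = sqrt((-6.6225)^2 + (-5.5454)^2) = 8.637648
Step 2: Project.
Since ||x|| > R, scale = R/||x|| = 1/8.637648 = 0.115772, proj(x) = scale * x
proj(x) = [-0.7667, -0.642002]
Step 3: Dot product.
a^T * proj(x) = -1*(-0.7667) + 0*(-0.642002) = 0.7667


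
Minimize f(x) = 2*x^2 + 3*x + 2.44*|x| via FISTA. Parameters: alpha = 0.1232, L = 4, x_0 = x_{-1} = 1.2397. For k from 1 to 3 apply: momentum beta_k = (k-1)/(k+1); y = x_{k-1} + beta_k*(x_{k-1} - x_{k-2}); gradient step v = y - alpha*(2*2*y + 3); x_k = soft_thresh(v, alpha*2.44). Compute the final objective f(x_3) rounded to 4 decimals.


FISTA on f(x) = 2*x^2 + 3*x + 2.44*|x|
L = 4, alpha = 0.1232
Iteration 1: beta = 0.0, y = 1.2397 + 0.0*(1.2397 - 1.2397) = 1.2397
  grad(y) = 7.9588, v = y - alpha*grad = 0.2592
  prox(v) = soft_thresh(0.2592, 0.3006) = 0.0
Iteration 2: beta = 0.3333, y = 0.0 + 0.3333*(0.0 - 1.2397) = -0.4132
  grad(y) = 1.3471, v = y - alpha*grad = -0.5792
  prox(v) = soft_thresh(-0.5792, 0.3006) = -0.2786
Iteration 3: beta = 0.5, y = -0.2786 + 0.5*(-0.2786 - 0.0) = -0.4179
  grad(y) = 1.3285, v = y - alpha*grad = -0.5815
  prox(v) = soft_thresh(-0.5815, 0.3006) = -0.2809
f(x_3) = 2*(-0.2809)^2 + 3*(-0.2809) + 2.44*|-0.2809| = 0.0005


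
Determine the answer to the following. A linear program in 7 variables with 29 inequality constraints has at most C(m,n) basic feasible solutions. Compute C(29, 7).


Each vertex corresponds to some choice of n active constraints out of m, so the number of vertices is at most C(m, n) = m! / (n!(m-n)!).
m = 29, n = 7
Numerator: 29 * 28 * 27 * 26 * 25 * 24 * 23
Denominator: 7! = 5040
C(29, 7) = 1560780


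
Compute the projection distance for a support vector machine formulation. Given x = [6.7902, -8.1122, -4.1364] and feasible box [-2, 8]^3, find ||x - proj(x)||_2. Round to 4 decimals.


Project each component onto [-2, 8].
clip(6.7902) = 6.7902, clip(-8.1122) = -2.0, clip(-4.1364) = -2.0
Projection = [6.7902, -2.0, -2.0]
Squared diffs: [0.0, 37.359, 4.5642]
Distance = sqrt(41.9232) = 6.4748


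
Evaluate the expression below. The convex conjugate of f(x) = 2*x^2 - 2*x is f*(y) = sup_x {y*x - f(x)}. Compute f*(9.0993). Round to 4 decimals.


f*(y) = sup_x {y*x - a*x^2 - b*x} = sup_x {(y-b)*x - a*x^2}
FOC: (y - b) - 2a*x = 0 => x* = (y - b)/(2a)
x* = (9.0993 + 2)/(2*2) = 2.7748
f*(9.0993) = (y-b)^2/(4a) = (9.0993 + 2)^2/(4*2)
= 123.1945/8 = 15.3993


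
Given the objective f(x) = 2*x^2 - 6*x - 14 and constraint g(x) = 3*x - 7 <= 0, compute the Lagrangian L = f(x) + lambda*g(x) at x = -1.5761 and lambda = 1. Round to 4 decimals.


Step 1: Evaluate f(x).
f(-1.5761) = 2*(-1.5761)^2 - 6*(-1.5761) - 14 = 0.4248
Step 2: Evaluate g(x).
g(-1.5761) = 3*-1.5761 - 7 = -11.7283
Step 3: Compute Lagrangian.
L = 0.4248 + 1*-11.7283 = -11.3035


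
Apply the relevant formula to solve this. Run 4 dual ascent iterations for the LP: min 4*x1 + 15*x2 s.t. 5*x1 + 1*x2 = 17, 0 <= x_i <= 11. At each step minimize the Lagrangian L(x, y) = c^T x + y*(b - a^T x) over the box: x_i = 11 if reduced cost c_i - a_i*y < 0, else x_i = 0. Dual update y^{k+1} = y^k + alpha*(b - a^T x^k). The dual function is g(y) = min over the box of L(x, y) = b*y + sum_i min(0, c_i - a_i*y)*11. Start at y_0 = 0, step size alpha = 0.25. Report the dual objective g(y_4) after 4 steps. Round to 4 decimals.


Dual ascent for LP: min 4*x1 + 15*x2, 5*x1 + 1*x2 = 17, 0 <= x_i <= 11
Step 1: y^k = 0.0, reduced costs: (4.0, 15.0)
  x^k = (0.0, 0.0), subgradient = b - a^T x = 17.0
  y^{k+1} = 0.0 + 0.25*17.0 = 4.25
Step 2: y^k = 4.25, reduced costs: (-17.25, 10.75)
  x^k = (11.0, 0.0), subgradient = b - a^T x = -38.0
  y^{k+1} = 4.25 + 0.25*-38.0 = -5.25
Step 3: y^k = -5.25, reduced costs: (30.25, 20.25)
  x^k = (0.0, 0.0), subgradient = b - a^T x = 17.0
  y^{k+1} = -5.25 + 0.25*17.0 = -1.0
Step 4: y^k = -1.0, reduced costs: (9.0, 16.0)
  x^k = (0.0, 0.0), subgradient = b - a^T x = 17.0
  y^{k+1} = -1.0 + 0.25*17.0 = 3.25
Dual objective at y_4 = 3.25: reduced costs (-12.25, 11.75), box minimizer x = (11.0, 0.0)
g(y_4) = b*y + (c1 - a1*y)*x1 + (c2 - a2*y)*x2 = 17*3.25 + (-12.25)*11.0 + 11.75*0.0 = 55.25 - 134.75 + 0.0 = -79.5


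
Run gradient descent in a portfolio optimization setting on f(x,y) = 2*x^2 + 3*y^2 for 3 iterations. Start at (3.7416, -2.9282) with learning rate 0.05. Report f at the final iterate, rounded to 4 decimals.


Gradient descent on f(x,y) = 2*x^2 + 3*y^2.
Starting point: (3.7416, -2.9282), alpha = 0.05
Step 1: grad_x = 2*2*3.7416 = 14.9664, grad_y = 2*3*-2.9282 = -17.5692
  x_1 = 3.7416 - 0.05*14.9664 = 2.9933
  y_1 = -2.9282 - 0.05*-17.5692 = -2.0497
Step 2: grad_x = 2*2*2.9933 = 11.9731, grad_y = 2*3*-2.0497 = -12.2984
  x_2 = 2.9933 - 0.05*11.9731 = 2.3946
  y_2 = -2.0497 - 0.05*-12.2984 = -1.4348
Step 3: grad_x = 2*2*2.3946 = 9.5785, grad_y = 2*3*-1.4348 = -8.6089
  x_3 = 2.3946 - 0.05*9.5785 = 1.9157
  y_3 = -1.4348 - 0.05*-8.6089 = -1.0044
f(1.9157, -1.0044) = 2*1.9157^2 + 3*(-1.0044)^2 = 10.3661


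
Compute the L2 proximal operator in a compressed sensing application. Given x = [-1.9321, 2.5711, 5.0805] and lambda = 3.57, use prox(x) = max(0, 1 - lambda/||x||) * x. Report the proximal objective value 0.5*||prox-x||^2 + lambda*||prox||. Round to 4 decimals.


Step 1: Compute ||x||.
||x|| = 6.0129
Step 2: Compute scaling factor.
scale = max(0, 1 - 3.57/6.0129) = 0.4063
Step 3: prox(x) = [-0.785, 1.0446, 2.0641]
||prox(x)|| = 2.4429
Step 4: Proximal objective.
0.5*||prox-x||^2 = 6.3725
lambda*||prox|| = 8.7212
Total = 15.0936


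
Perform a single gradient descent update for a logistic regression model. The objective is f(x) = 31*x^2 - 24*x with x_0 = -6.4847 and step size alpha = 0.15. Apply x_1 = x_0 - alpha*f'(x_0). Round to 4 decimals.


We compute the gradient at x_0 and apply the update.
f'(x) = 62*x - 24
f'(-6.4847) = 62*-6.4847 - 24 = -426.0514
x_1 = -6.4847 - 0.15*-426.0514 = 57.423


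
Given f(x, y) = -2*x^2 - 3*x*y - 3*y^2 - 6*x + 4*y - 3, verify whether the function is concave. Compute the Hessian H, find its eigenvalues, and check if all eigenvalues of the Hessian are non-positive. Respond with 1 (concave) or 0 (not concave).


The Hessian of f(x,y) = -2*x^2 - 3*x*y - 3*y^2 - 6*x + 4*y - 3 is:
H = [[-4, -3], [-3, -6]]
Trace = -4 - 6 = -10
Determinant = -4*-6 - (-3)^2 = 15
Discriminant = (-10)^2 - 4*15 = 40.0
Eigenvalues: lambda_1 = -8.1623, lambda_2 = -1.8377
The function is concave.

1


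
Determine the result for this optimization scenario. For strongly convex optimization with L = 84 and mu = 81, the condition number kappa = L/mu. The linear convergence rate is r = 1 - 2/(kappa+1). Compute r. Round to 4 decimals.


Step 1: Compute the condition number.
kappa = L/mu = 84/81 = 1.037
Step 2: Compute the convergence rate.
r = 1 - 2/(kappa + 1) = 1 - 2*mu/(L + mu) = (L - mu)/(L + mu) = 3/165 = 0.0182


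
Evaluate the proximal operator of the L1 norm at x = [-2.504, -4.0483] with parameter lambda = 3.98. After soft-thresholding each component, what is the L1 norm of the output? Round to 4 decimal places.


Soft-thresholding with lambda = 3.98:
prox(-2.504) = sign(-2.504)*max(|-2.504| - 3.98, 0) = 0.0
prox(-4.0483) = sign(-4.0483)*max(|-4.0483| - 3.98, 0) = -0.0683
prox(x) = [0.0, -0.0683]
||prox(x)||_1 = 0.0 + 0.0683 = 0.0683


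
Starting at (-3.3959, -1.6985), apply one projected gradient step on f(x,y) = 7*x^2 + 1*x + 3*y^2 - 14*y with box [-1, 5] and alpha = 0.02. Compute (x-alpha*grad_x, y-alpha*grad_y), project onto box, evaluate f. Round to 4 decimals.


Step 1: Compute gradient at (-3.3959, -1.6985).
grad_x = 2*7*-3.3959 + 1 = -46.5426
grad_y = 2*3*-1.6985 - 14 = -24.191
Step 2: Gradient step.
x_raw = -3.3959 - 0.02*-46.5426 = -2.465
y_raw = -1.6985 - 0.02*-24.191 = -1.2147
Step 3: Project onto [-1, 5].
x_proj = clip(-2.465) = -1.0
y_proj = clip(-1.2147) = -1.0
Step 4: Evaluate f.
f(-1.0, -1.0) = 23.0


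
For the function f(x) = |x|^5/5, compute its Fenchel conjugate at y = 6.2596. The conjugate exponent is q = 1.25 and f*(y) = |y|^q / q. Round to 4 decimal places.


The conjugate exponent q satisfies 1/p + 1/q = 1.
p = 5, so q = 5/(5 - 1) = 1.25
|y|^q = 6.2596^1.25 = 9.9011
f*(6.2596) = 9.9011 / 1.25 = 7.9209


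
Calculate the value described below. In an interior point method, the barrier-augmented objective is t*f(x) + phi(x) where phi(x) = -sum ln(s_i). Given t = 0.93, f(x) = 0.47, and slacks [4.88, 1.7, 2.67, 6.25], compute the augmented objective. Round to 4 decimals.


Step 1: Compute log-barrier.
ln values: [1.5851, 0.5306, 0.9821, 1.8326]
phi = -(1.5851 + 0.5306 + 0.9821 + 1.8326) = -4.9304
Step 2: Compute augmented objective.
t*f(x) = 0.93*0.47 = 0.4371
Total = 0.4371 - 4.9304 = -4.4933


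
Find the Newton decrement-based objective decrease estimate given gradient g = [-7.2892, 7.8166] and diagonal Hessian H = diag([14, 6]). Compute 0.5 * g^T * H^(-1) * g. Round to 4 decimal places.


Step 1: H is diagonal, so H^(-1) * g = [-0.5207, 1.3028].
Step 2: g^T H^(-1) g = sum_i g_i^2 / H_ii
  = (-7.2892)^2/14 + (7.8166)^2/6
  = 3.7952 + 10.1832 = 13.9784
Step 3: Objective decrease = 0.5 * g^T H^(-1) g = 6.9892


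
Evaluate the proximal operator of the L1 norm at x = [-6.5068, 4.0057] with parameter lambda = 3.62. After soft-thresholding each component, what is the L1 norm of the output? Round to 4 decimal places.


Soft-thresholding with lambda = 3.62:
prox(-6.5068) = sign(-6.5068)*max(|-6.5068| - 3.62, 0) = -2.8868
prox(4.0057) = sign(4.0057)*max(|4.0057| - 3.62, 0) = 0.3857
prox(x) = [-2.8868, 0.3857]
||prox(x)||_1 = 2.8868 + 0.3857 = 3.2725


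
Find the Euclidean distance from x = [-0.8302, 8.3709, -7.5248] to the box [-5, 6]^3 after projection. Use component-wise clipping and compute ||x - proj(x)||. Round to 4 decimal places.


Project each component onto [-5, 6].
clip(-0.8302) = -0.8302, clip(8.3709) = 6.0, clip(-7.5248) = -5.0
Projection = [-0.8302, 6.0, -5.0]
Squared diffs: [0.0, 5.6212, 6.3746]
Distance = sqrt(11.9958) = 3.4635


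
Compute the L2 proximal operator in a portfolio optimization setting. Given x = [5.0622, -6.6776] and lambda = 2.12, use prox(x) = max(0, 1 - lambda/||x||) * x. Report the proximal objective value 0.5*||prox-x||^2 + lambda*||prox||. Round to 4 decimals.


Step 1: Compute ||x||.
||x|| = 8.3795
Step 2: Compute scaling factor.
scale = max(0, 1 - 2.12/8.3795) = 0.747
Step 3: prox(x) = [3.7815, -4.9882]
||prox(x)|| = 6.2595
Step 4: Proximal objective.
0.5*||prox-x||^2 = 2.2472
lambda*||prox|| = 13.2701
Total = 15.5174


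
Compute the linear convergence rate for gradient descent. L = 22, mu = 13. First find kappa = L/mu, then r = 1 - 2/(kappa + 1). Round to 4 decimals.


Step 1: Compute the condition number.
kappa = L/mu = 22/13 = 1.6923
Step 2: Compute the convergence rate.
r = 1 - 2/(kappa + 1) = 1 - 2*mu/(L + mu) = (L - mu)/(L + mu) = 9/35 = 0.2571


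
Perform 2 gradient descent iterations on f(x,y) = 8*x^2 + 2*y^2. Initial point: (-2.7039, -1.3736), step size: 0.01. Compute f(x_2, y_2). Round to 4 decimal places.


Gradient descent on f(x,y) = 8*x^2 + 2*y^2.
Starting point: (-2.7039, -1.3736), alpha = 0.01
Step 1: grad_x = 2*8*-2.7039 = -43.2624, grad_y = 2*2*-1.3736 = -5.4944
  x_1 = -2.7039 - 0.01*-43.2624 = -2.2713
  y_1 = -1.3736 - 0.01*-5.4944 = -1.3187
Step 2: grad_x = 2*8*-2.2713 = -36.3404, grad_y = 2*2*-1.3187 = -5.2746
  x_2 = -2.2713 - 0.01*-36.3404 = -1.9079
  y_2 = -1.3187 - 0.01*-5.2746 = -1.2659
f(-1.9079, -1.2659) = 8*(-1.9079)^2 + 2*(-1.2659)^2 = 32.3249


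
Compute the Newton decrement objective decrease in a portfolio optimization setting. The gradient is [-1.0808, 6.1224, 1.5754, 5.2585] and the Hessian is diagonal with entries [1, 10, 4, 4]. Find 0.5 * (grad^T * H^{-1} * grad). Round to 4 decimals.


Step 1: H is diagonal, so H^(-1) * g = [-1.0808, 0.6122, 0.3939, 1.3146].
Step 2: g^T H^(-1) g = sum_i g_i^2 / H_ii
  = (-1.0808)^2/1 + (6.1224)^2/10 + (1.5754)^2/4 + (5.2585)^2/4
  = 1.1681 + 3.7484 + 0.6205 + 6.913 = 12.4499
Step 3: Objective decrease = 0.5 * g^T H^(-1) g = 6.225


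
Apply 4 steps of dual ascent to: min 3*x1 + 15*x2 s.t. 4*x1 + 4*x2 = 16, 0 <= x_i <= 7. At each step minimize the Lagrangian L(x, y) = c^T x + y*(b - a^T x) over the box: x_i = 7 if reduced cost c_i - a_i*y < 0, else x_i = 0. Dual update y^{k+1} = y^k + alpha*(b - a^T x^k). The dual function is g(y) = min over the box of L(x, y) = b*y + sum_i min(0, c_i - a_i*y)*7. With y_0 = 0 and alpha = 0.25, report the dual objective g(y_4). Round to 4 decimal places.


Dual ascent for LP: min 3*x1 + 15*x2, 4*x1 + 4*x2 = 16, 0 <= x_i <= 7
Step 1: y^k = 0.0, reduced costs: (3.0, 15.0)
  x^k = (0.0, 0.0), subgradient = b - a^T x = 16.0
  y^{k+1} = 0.0 + 0.25*16.0 = 4.0
Step 2: y^k = 4.0, reduced costs: (-13.0, -1.0)
  x^k = (7.0, 7.0), subgradient = b - a^T x = -40.0
  y^{k+1} = 4.0 + 0.25*-40.0 = -6.0
Step 3: y^k = -6.0, reduced costs: (27.0, 39.0)
  x^k = (0.0, 0.0), subgradient = b - a^T x = 16.0
  y^{k+1} = -6.0 + 0.25*16.0 = -2.0
Step 4: y^k = -2.0, reduced costs: (11.0, 23.0)
  x^k = (0.0, 0.0), subgradient = b - a^T x = 16.0
  y^{k+1} = -2.0 + 0.25*16.0 = 2.0
Dual objective at y_4 = 2.0: reduced costs (-5.0, 7.0), box minimizer x = (7.0, 0.0)
g(y_4) = b*y + (c1 - a1*y)*x1 + (c2 - a2*y)*x2 = 16*2.0 + (-5.0)*7.0 + 7.0*0.0 = 32.0 - 35.0 + 0.0 = -3.0


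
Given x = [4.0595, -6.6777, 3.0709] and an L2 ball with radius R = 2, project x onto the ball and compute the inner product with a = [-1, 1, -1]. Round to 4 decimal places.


Step 1: Compute ||x|| (intermediates to 6 decimals).
||x|| = sqrt(4.0595^2 + (-6.6777)^2 + 3.0709^2) = 8.396526
Step 2: Project.
Since ||x|| > R, scale = R/||x|| = 2/8.396526 = 0.238194, proj(x) = scale * x
proj(x) = [0.966949, -1.590588, 0.73147]
Step 3: Dot product.
a^T * proj(x) = -1*0.966949 + 1*(-1.590588) - 1*0.73147 = -3.289


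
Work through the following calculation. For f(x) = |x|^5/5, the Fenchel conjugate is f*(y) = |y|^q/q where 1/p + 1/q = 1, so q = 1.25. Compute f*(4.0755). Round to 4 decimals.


The conjugate exponent q satisfies 1/p + 1/q = 1.
p = 5, so q = 5/(5 - 1) = 1.25
|y|^q = 4.0755^1.25 = 5.7906
f*(4.0755) = 5.7906 / 1.25 = 4.6325


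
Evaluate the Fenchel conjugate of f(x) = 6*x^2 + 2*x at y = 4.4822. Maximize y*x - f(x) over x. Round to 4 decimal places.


f*(y) = sup_x {y*x - a*x^2 - b*x} = sup_x {(y-b)*x - a*x^2}
FOC: (y - b) - 2a*x = 0 => x* = (y - b)/(2a)
x* = (4.4822 - 2)/(2*6) = 0.2069
f*(4.4822) = (y-b)^2/(4a) = (4.4822 - 2)^2/(4*6)
= 6.1613/24 = 0.2567


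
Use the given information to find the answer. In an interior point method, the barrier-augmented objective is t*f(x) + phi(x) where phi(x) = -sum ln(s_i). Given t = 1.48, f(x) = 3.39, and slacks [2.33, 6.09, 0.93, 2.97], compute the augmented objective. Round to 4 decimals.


Step 1: Compute log-barrier.
ln values: [0.8459, 1.8066, -0.0726, 1.0886]
phi = -(0.8459 + 1.8066 - 0.0726 + 1.0886) = -3.6685
Step 2: Compute augmented objective.
t*f(x) = 1.48*3.39 = 5.0172
Total = 5.0172 - 3.6685 = 1.3487


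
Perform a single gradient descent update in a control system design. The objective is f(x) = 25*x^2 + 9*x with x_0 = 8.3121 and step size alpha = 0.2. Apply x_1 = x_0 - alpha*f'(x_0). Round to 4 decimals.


We compute the gradient at x_0 and apply the update.
f'(x) = 50*x + 9
f'(8.3121) = 50*8.3121 + 9 = 424.605
x_1 = 8.3121 - 0.2*424.605 = -76.6089


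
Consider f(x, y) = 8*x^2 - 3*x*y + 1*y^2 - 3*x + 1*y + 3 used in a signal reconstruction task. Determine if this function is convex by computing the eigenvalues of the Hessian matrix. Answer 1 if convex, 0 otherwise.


The Hessian of f(x,y) = 8*x^2 - 3*x*y + 1*y^2 - 3*x + 1*y + 3 is:
H = [[16, -3], [-3, 2]]
Trace = 16 + 2 = 18
Determinant = 16*2 - (-3)^2 = 23
Discriminant = (18)^2 - 4*23 = 232.0
Eigenvalues: lambda_1 = 1.3842, lambda_2 = 16.6158
The function is convex.

1


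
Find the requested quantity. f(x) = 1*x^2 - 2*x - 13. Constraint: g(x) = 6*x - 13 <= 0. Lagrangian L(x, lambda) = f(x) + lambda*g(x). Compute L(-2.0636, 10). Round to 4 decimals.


Step 1: Evaluate f(x).
f(-2.0636) = 1*(-2.0636)^2 - 2*(-2.0636) - 13 = -4.6144
Step 2: Evaluate g(x).
g(-2.0636) = 6*-2.0636 - 13 = -25.3816
Step 3: Compute Lagrangian.
L = -4.6144 + 10*-25.3816 = -258.4304


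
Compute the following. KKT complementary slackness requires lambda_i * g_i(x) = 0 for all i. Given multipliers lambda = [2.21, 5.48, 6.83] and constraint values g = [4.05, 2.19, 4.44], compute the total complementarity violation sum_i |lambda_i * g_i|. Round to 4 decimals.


KKT complementary slackness check:
lambda_1 * g_1 = 2.21 * 4.05 = 8.9505
lambda_2 * g_2 = 5.48 * 2.19 = 12.0012
lambda_3 * g_3 = 6.83 * 4.44 = 30.3252
Total violation = 8.9505 + 12.0012 + 30.3252 = 51.2769


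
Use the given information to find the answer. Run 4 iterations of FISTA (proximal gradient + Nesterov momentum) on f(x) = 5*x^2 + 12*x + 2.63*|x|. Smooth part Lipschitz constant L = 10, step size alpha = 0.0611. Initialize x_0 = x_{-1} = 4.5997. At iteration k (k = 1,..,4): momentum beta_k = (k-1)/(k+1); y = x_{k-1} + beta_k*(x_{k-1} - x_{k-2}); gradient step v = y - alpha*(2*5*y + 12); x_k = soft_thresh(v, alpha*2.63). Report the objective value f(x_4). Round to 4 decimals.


FISTA on f(x) = 5*x^2 + 12*x + 2.63*|x|
L = 10, alpha = 0.0611
Iteration 1: beta = 0.0, y = 4.5997 + 0.0*(4.5997 - 4.5997) = 4.5997
  grad(y) = 57.997, v = y - alpha*grad = 1.0561
  prox(v) = soft_thresh(1.0561, 0.1607) = 0.8954
Iteration 2: beta = 0.3333, y = 0.8954 + 0.3333*(0.8954 - 4.5997) = -0.3394
  grad(y) = 8.6062, v = y - alpha*grad = -0.8652
  prox(v) = soft_thresh(-0.8652, 0.1607) = -0.7045
Iteration 3: beta = 0.5, y = -0.7045 + 0.5*(-0.7045 - 0.8954) = -1.5045
  grad(y) = -3.0448, v = y - alpha*grad = -1.3184
  prox(v) = soft_thresh(-1.3184, 0.1607) = -1.1578
Iteration 4: beta = 0.6, y = -1.1578 + 0.6*(-1.1578 + 0.7045) = -1.4297
  grad(y) = -2.2969, v = y - alpha*grad = -1.2893
  prox(v) = soft_thresh(-1.2893, 0.1607) = -1.1287
f(x_4) = 5*(-1.1287)^2 + 12*(-1.1287) + 2.63*|-1.1287| = -4.2062


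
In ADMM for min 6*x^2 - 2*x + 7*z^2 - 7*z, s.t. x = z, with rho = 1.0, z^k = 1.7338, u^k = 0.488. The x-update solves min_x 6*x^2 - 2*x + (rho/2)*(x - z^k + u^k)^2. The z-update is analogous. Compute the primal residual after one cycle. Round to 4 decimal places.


ADMM iteration with rho = 1.0, z^k = 1.7338, u^k = 0.488
Step 1: x-update.
Minimize 6*x^2 - 2*x + (1.0/2)*(x - 1.7338 + 0.488)^2
FOC: (2*6 + 1.0)*x = 2 + 1.0*(1.7338 - 0.488)
x^{k+1} = 0.2497
Step 2: z-update.
Minimize 7*z^2 - 7*z + (1.0/2)*(0.2497 - z + 0.488)^2
FOC: (2*7 + 1.0)*z = 7 + 1.0*(0.2497 + 0.488)
z^{k+1} = 0.5158
Step 3: u-update.
u^{k+1} = 0.488 + 0.2497 - 0.5158 = 0.2218
Step 4: Primal residual = |0.2497 - 0.5158| = 0.2662


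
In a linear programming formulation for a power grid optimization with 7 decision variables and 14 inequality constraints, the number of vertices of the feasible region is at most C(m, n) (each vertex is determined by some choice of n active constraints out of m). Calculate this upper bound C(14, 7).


Each vertex corresponds to some choice of n active constraints out of m, so the number of vertices is at most C(m, n) = m! / (n!(m-n)!).
m = 14, n = 7
Numerator: 14 * 13 * 12 * 11 * 10 * 9 * 8
Denominator: 7! = 5040
C(14, 7) = 3432


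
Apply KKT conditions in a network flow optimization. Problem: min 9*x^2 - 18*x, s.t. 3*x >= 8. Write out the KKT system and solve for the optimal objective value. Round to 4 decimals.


Step 1: Try lambda = 0 (constraint inactive).
x_unc = 18/(2*9) = 1.0
Check: 3*1.0 = 3.0 < 8 -- violated!
Step 2: Constraint must be active: 3*x = 8
x* = 8/3 = 2.6667 (rounded; the exact value 8/3 is used below)
lambda = (2*9*(8/3) - 18)/3 = 10.0
Step 3: Compute optimal value.
f(x*) = 9*(8/3)^2 - 18*(8/3) = 16.0


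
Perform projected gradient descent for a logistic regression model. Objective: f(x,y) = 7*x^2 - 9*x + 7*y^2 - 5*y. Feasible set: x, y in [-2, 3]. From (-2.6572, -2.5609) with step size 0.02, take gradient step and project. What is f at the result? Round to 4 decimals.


Step 1: Compute gradient at (-2.6572, -2.5609).
grad_x = 2*7*-2.6572 - 9 = -46.2008
grad_y = 2*7*-2.5609 - 5 = -40.8526
Step 2: Gradient step.
x_raw = -2.6572 - 0.02*-46.2008 = -1.7332
y_raw = -2.5609 - 0.02*-40.8526 = -1.7438
Step 3: Project onto [-2, 3].
x_proj = clip(-1.7332) = -1.7332
y_proj = clip(-1.7438) = -1.7438
Step 4: Evaluate f.
f(-1.7332, -1.7438) = 66.6324


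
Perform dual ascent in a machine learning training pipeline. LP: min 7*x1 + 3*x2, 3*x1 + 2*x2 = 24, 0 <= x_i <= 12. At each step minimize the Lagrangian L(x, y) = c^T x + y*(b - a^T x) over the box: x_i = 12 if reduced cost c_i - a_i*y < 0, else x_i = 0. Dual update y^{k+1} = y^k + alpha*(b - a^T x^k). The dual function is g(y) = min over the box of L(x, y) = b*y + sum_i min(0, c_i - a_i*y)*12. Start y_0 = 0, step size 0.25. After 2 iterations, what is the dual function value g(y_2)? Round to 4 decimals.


Dual ascent for LP: min 7*x1 + 3*x2, 3*x1 + 2*x2 = 24, 0 <= x_i <= 12
Step 1: y^k = 0.0, reduced costs: (7.0, 3.0)
  x^k = (0.0, 0.0), subgradient = b - a^T x = 24.0
  y^{k+1} = 0.0 + 0.25*24.0 = 6.0
Step 2: y^k = 6.0, reduced costs: (-11.0, -9.0)
  x^k = (12.0, 12.0), subgradient = b - a^T x = -36.0
  y^{k+1} = 6.0 + 0.25*-36.0 = -3.0
Dual objective at y_2 = -3.0: reduced costs (16.0, 9.0), box minimizer x = (0.0, 0.0)
g(y_2) = b*y + (c1 - a1*y)*x1 + (c2 - a2*y)*x2 = 24*(-3.0) + 16.0*0.0 + 9.0*0.0 = -72.0 + 0.0 + 0.0 = -72.0


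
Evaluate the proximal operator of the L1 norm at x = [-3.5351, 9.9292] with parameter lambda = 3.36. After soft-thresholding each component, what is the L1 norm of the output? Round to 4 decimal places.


Soft-thresholding with lambda = 3.36:
prox(-3.5351) = sign(-3.5351)*max(|-3.5351| - 3.36, 0) = -0.1751
prox(9.9292) = sign(9.9292)*max(|9.9292| - 3.36, 0) = 6.5692
prox(x) = [-0.1751, 6.5692]
||prox(x)||_1 = 0.1751 + 6.5692 = 6.7443


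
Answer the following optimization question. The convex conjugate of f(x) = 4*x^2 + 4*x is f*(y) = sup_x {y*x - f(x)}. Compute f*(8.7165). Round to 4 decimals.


f*(y) = sup_x {y*x - a*x^2 - b*x} = sup_x {(y-b)*x - a*x^2}
FOC: (y - b) - 2a*x = 0 => x* = (y - b)/(2a)
x* = (8.7165 - 4)/(2*4) = 0.5896
f*(8.7165) = (y-b)^2/(4a) = (8.7165 - 4)^2/(4*4)
= 22.2454/16 = 1.3903


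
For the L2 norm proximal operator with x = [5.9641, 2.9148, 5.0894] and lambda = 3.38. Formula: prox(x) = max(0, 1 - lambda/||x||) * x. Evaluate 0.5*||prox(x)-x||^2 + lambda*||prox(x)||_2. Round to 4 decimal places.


Step 1: Compute ||x||.
||x|| = 8.3647
Step 2: Compute scaling factor.
scale = max(0, 1 - 3.38/8.3647) = 0.5959
Step 3: prox(x) = [3.5541, 1.737, 3.0329]
||prox(x)|| = 4.9847
Step 4: Proximal objective.
0.5*||prox-x||^2 = 5.7122
lambda*||prox|| = 16.8483
Total = 22.5606


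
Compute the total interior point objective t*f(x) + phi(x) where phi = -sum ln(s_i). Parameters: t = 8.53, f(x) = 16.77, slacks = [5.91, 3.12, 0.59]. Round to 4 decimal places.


Step 1: Compute log-barrier.
ln values: [1.7766, 1.1378, -0.5276]
phi = -(1.7766 + 1.1378 - 0.5276) = -2.3868
Step 2: Compute augmented objective.
t*f(x) = 8.53*16.77 = 143.0481
Total = 143.0481 - 2.3868 = 140.6613


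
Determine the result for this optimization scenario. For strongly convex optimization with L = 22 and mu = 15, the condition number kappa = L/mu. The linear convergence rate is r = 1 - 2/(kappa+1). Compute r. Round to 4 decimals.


Step 1: Compute the condition number.
kappa = L/mu = 22/15 = 1.4667
Step 2: Compute the convergence rate.
r = 1 - 2/(kappa + 1) = 1 - 2*mu/(L + mu) = (L - mu)/(L + mu) = 7/37 = 0.1892


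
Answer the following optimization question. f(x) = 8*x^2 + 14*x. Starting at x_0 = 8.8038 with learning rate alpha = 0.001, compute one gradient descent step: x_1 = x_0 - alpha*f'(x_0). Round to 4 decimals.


We compute the gradient at x_0 and apply the update.
f'(x) = 16*x + 14
f'(8.8038) = 16*8.8038 + 14 = 154.8608
x_1 = 8.8038 - 0.001*154.8608 = 8.6489


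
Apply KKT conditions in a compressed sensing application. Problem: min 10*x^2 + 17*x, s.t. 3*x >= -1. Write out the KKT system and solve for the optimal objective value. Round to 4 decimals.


Step 1: Try lambda = 0 (constraint inactive).
x_unc = -17/(2*10) = -0.85
Check: 3*-0.85 = -2.55 < -1 -- violated!
Step 2: Constraint must be active: 3*x = -1
x* = -1/3 = -0.3333 (rounded; the exact value -1/3 is used below)
lambda = (2*10*(-1/3) + 17)/3 = 3.4444
Step 3: Compute optimal value.
f(x*) = 10*(-1/3)^2 + 17*(-1/3) = -4.5556


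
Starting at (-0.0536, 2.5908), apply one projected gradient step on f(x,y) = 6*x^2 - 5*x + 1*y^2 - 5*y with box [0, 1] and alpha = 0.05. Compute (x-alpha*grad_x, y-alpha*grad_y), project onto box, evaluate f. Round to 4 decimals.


Step 1: Compute gradient at (-0.0536, 2.5908).
grad_x = 2*6*-0.0536 - 5 = -5.6432
grad_y = 2*1*2.5908 - 5 = 0.1816
Step 2: Gradient step.
x_raw = -0.0536 - 0.05*-5.6432 = 0.2286
y_raw = 2.5908 - 0.05*0.1816 = 2.5817
Step 3: Project onto [0, 1].
x_proj = clip(0.2286) = 0.2286
y_proj = clip(2.5817) = 1.0
Step 4: Evaluate f.
f(0.2286, 1.0) = -4.8294


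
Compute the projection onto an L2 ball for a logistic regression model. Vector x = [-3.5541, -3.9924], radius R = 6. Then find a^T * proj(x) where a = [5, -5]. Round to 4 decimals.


Step 1: Compute ||x|| (intermediates to 6 decimals).
||x|| = sqrt((-3.5541)^2 + (-3.9924)^2) = 5.345174
Step 2: Project.
Since ||x|| <= R, proj = x (no scaling needed).
proj(x) = [-3.5541, -3.9924]
Step 3: Dot product.
a^T * proj(x) = 5*(-3.5541) - 5*(-3.9924) = 2.1915


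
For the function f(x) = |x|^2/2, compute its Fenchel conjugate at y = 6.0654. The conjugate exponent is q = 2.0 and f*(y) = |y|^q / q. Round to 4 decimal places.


The conjugate exponent q satisfies 1/p + 1/q = 1.
p = 2, so q = 2/(2 - 1) = 2.0
|y|^q = 6.0654^2.0 = 36.7891
f*(6.0654) = 36.7891 / 2.0 = 18.3945


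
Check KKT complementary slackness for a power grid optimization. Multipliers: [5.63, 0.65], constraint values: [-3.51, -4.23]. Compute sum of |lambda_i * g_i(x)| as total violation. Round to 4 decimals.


KKT complementary slackness check:
lambda_1 * g_1 = 5.63 * -3.51 = -19.7613
lambda_2 * g_2 = 0.65 * -4.23 = -2.7495
Total violation = 19.7613 + 2.7495 = 22.5108


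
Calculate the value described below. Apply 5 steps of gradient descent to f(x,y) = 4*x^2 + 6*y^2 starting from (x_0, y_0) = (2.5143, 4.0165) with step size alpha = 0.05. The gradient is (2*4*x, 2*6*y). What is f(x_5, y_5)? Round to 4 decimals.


Gradient descent on f(x,y) = 4*x^2 + 6*y^2.
Starting point: (2.5143, 4.0165), alpha = 0.05
Step 1: grad_x = 2*4*2.5143 = 20.1144, grad_y = 2*6*4.0165 = 48.198
  x_1 = 2.5143 - 0.05*20.1144 = 1.5086
  y_1 = 4.0165 - 0.05*48.198 = 1.6066
Step 2: grad_x = 2*4*1.5086 = 12.0686, grad_y = 2*6*1.6066 = 19.2792
  x_2 = 1.5086 - 0.05*12.0686 = 0.9051
  y_2 = 1.6066 - 0.05*19.2792 = 0.6426
Step 3: grad_x = 2*4*0.9051 = 7.2412, grad_y = 2*6*0.6426 = 7.7117
  x_3 = 0.9051 - 0.05*7.2412 = 0.5431
  y_3 = 0.6426 - 0.05*7.7117 = 0.2571
Step 4: grad_x = 2*4*0.5431 = 4.3447, grad_y = 2*6*0.2571 = 3.0847
  x_4 = 0.5431 - 0.05*4.3447 = 0.3259
  y_4 = 0.2571 - 0.05*3.0847 = 0.1028
Step 5: grad_x = 2*4*0.3259 = 2.6068, grad_y = 2*6*0.1028 = 1.2339
  x_5 = 0.3259 - 0.05*2.6068 = 0.1955
  y_5 = 0.1028 - 0.05*1.2339 = 0.0411
f(0.1955, 0.0411) = 4*0.1955^2 + 6*0.0411^2 = 0.163


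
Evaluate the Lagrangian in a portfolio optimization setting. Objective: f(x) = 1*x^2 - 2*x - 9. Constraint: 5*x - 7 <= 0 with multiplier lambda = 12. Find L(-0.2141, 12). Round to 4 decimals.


Step 1: Evaluate f(x).
f(-0.2141) = 1*(-0.2141)^2 - 2*(-0.2141) - 9 = -8.526
Step 2: Evaluate g(x).
g(-0.2141) = 5*-0.2141 - 7 = -8.0705
Step 3: Compute Lagrangian.
L = -8.526 + 12*-8.0705 = -105.372


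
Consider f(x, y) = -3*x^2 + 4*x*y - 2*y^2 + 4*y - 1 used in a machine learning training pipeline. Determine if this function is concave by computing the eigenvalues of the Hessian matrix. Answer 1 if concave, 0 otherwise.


The Hessian of f(x,y) = -3*x^2 + 4*x*y - 2*y^2 + 4*y - 1 is:
H = [[-6, 4], [4, -4]]
Trace = -6 - 4 = -10
Determinant = -6*-4 - (4)^2 = 8
Discriminant = (-10)^2 - 4*8 = 68.0
Eigenvalues: lambda_1 = -9.1231, lambda_2 = -0.8769
The function is concave.

1


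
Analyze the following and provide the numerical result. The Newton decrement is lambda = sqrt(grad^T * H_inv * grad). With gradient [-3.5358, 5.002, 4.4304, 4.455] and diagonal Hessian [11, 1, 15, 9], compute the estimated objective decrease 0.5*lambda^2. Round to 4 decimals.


Step 1: H is diagonal, so H^(-1) * g = [-0.3214, 5.002, 0.2954, 0.495].
Step 2: g^T H^(-1) g = sum_i g_i^2 / H_ii
  = (-3.5358)^2/11 + (5.002)^2/1 + (4.4304)^2/15 + (4.455)^2/9
  = 1.1365 + 25.02 + 1.3086 + 2.2052 = 29.6703
Step 3: Objective decrease = 0.5 * g^T H^(-1) g = 14.8352


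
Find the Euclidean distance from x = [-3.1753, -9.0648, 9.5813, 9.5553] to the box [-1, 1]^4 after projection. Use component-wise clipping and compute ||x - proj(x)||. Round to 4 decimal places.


Project each component onto [-1, 1].
clip(-3.1753) = -1.0, clip(-9.0648) = -1.0, clip(9.5813) = 1.0, clip(9.5553) = 1.0
Projection = [-1.0, -1.0, 1.0, 1.0]
Squared diffs: [4.7319, 65.041, 73.6387, 73.1932]
Distance = sqrt(216.6048) = 14.7175


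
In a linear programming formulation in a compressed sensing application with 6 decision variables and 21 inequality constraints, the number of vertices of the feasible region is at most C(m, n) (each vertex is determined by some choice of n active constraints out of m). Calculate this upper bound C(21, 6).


Each vertex corresponds to some choice of n active constraints out of m, so the number of vertices is at most C(m, n) = m! / (n!(m-n)!).
m = 21, n = 6
Numerator: 21 * 20 * 19 * 18 * 17 * 16
Denominator: 6! = 720
C(21, 6) = 54264


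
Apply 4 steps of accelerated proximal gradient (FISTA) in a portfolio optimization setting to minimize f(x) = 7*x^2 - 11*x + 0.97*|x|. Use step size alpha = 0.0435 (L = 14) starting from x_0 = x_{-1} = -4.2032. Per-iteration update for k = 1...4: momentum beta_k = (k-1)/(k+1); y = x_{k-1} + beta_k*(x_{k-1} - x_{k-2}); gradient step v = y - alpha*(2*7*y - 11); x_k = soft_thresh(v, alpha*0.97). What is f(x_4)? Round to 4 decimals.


FISTA on f(x) = 7*x^2 - 11*x + 0.97*|x|
L = 14, alpha = 0.0435
Iteration 1: beta = 0.0, y = -4.2032 + 0.0*(-4.2032 + 4.2032) = -4.2032
  grad(y) = -69.8448, v = y - alpha*grad = -1.165
  prox(v) = soft_thresh(-1.165, 0.0422) = -1.1228
Iteration 2: beta = 0.3333, y = -1.1228 + 0.3333*(-1.1228 + 4.2032) = -0.0959
  grad(y) = -12.3432, v = y - alpha*grad = 0.441
  prox(v) = soft_thresh(0.441, 0.0422) = 0.3988
Iteration 3: beta = 0.5, y = 0.3988 + 0.5*(0.3988 + 1.1228) = 1.1596
  grad(y) = 5.2339, v = y - alpha*grad = 0.9319
  prox(v) = soft_thresh(0.9319, 0.0422) = 0.8897
Iteration 4: beta = 0.6, y = 0.8897 + 0.6*(0.8897 - 0.3988) = 1.1842
  grad(y) = 5.5793, v = y - alpha*grad = 0.9415
  prox(v) = soft_thresh(0.9415, 0.0422) = 0.8993
f(x_4) = 7*0.8993^2 - 11*0.8993 + 0.97*|0.8993| = -3.3587


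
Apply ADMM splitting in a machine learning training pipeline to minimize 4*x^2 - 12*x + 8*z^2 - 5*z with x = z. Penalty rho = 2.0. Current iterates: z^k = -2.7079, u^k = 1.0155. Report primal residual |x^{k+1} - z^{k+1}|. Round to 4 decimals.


ADMM iteration with rho = 2.0, z^k = -2.7079, u^k = 1.0155
Step 1: x-update.
Minimize 4*x^2 - 12*x + (2.0/2)*(x + 2.7079 + 1.0155)^2
FOC: (2*4 + 2.0)*x = 12 + 2.0*(-2.7079 - 1.0155)
x^{k+1} = 0.4553
Step 2: z-update.
Minimize 8*z^2 - 5*z + (2.0/2)*(0.4553 - z + 1.0155)^2
FOC: (2*8 + 2.0)*z = 5 + 2.0*(0.4553 + 1.0155)
z^{k+1} = 0.4412
Step 3: u-update.
u^{k+1} = 1.0155 + 0.4553 - 0.4412 = 1.0296
Step 4: Primal residual = |0.4553 - 0.4412| = 0.0141


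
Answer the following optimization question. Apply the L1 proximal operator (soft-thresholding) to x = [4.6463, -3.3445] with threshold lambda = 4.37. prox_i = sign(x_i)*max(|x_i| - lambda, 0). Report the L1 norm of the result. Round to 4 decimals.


Soft-thresholding with lambda = 4.37:
prox(4.6463) = sign(4.6463)*max(|4.6463| - 4.37, 0) = 0.2763
prox(-3.3445) = sign(-3.3445)*max(|-3.3445| - 4.37, 0) = 0.0
prox(x) = [0.2763, 0.0]
||prox(x)||_1 = 0.2763 + 0.0 = 0.2763


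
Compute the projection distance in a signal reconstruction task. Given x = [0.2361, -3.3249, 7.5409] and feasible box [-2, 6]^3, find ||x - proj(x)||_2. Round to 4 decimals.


Project each component onto [-2, 6].
clip(0.2361) = 0.2361, clip(-3.3249) = -2.0, clip(7.5409) = 6.0
Projection = [0.2361, -2.0, 6.0]
Squared diffs: [0.0, 1.7554, 2.3744]
Distance = sqrt(4.1298) = 2.0322


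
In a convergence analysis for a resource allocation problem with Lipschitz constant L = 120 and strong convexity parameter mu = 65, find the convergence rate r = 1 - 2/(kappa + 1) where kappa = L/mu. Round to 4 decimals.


Step 1: Compute the condition number.
kappa = L/mu = 120/65 = 1.8462
Step 2: Compute the convergence rate.
r = 1 - 2/(kappa + 1) = 1 - 2*mu/(L + mu) = (L - mu)/(L + mu) = 55/185 = 0.2973


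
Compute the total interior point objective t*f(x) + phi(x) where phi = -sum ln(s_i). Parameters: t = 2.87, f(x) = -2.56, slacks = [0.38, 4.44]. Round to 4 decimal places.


Step 1: Compute log-barrier.
ln values: [-0.9676, 1.4907]
phi = -(-0.9676 + 1.4907) = -0.5231
Step 2: Compute augmented objective.
t*f(x) = 2.87*-2.56 = -7.3472
Total = -7.3472 - 0.5231 = -7.8703


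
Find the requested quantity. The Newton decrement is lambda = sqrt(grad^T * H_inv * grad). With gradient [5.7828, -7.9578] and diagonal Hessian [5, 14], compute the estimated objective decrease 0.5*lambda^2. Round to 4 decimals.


Step 1: H is diagonal, so H^(-1) * g = [1.1566, -0.5684].
Step 2: g^T H^(-1) g = sum_i g_i^2 / H_ii
  = (5.7828)^2/5 + (-7.9578)^2/14
  = 6.6882 + 4.5233 = 11.2115
Step 3: Objective decrease = 0.5 * g^T H^(-1) g = 5.6057


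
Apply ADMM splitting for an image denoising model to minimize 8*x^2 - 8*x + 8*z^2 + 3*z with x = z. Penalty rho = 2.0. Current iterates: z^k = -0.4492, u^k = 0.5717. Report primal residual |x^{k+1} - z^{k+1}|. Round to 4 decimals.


ADMM iteration with rho = 2.0, z^k = -0.4492, u^k = 0.5717
Step 1: x-update.
Minimize 8*x^2 - 8*x + (2.0/2)*(x + 0.4492 + 0.5717)^2
FOC: (2*8 + 2.0)*x = 8 + 2.0*(-0.4492 - 0.5717)
x^{k+1} = 0.331
Step 2: z-update.
Minimize 8*z^2 + 3*z + (2.0/2)*(0.331 - z + 0.5717)^2
FOC: (2*8 + 2.0)*z = -3 + 2.0*(0.331 + 0.5717)
z^{k+1} = -0.0664
Step 3: u-update.
u^{k+1} = 0.5717 + 0.331 + 0.0664 = 0.9691
Step 4: Primal residual = |0.331 + 0.0664| = 0.3974


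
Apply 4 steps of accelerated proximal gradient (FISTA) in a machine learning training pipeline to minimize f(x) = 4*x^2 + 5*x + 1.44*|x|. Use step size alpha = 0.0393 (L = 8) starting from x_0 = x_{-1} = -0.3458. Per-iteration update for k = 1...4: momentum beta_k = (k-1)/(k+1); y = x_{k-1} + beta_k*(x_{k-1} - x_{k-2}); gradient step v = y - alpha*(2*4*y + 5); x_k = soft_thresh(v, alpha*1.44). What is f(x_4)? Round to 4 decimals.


FISTA on f(x) = 4*x^2 + 5*x + 1.44*|x|
L = 8, alpha = 0.0393
Iteration 1: beta = 0.0, y = -0.3458 + 0.0*(-0.3458 + 0.3458) = -0.3458
  grad(y) = 2.2336, v = y - alpha*grad = -0.4336
  prox(v) = soft_thresh(-0.4336, 0.0566) = -0.377
Iteration 2: beta = 0.3333, y = -0.377 + 0.3333*(-0.377 + 0.3458) = -0.3874
  grad(y) = 1.9009, v = y - alpha*grad = -0.4621
  prox(v) = soft_thresh(-0.4621, 0.0566) = -0.4055
Iteration 3: beta = 0.5, y = -0.4055 + 0.5*(-0.4055 + 0.377) = -0.4198
  grad(y) = 1.642, v = y - alpha*grad = -0.4843
  prox(v) = soft_thresh(-0.4843, 0.0566) = -0.4277
Iteration 4: beta = 0.6, y = -0.4277 + 0.6*(-0.4277 + 0.4055) = -0.441
  grad(y) = 1.4719, v = y - alpha*grad = -0.4989
  prox(v) = soft_thresh(-0.4989, 0.0566) = -0.4423
f(x_4) = 4*(-0.4423)^2 + 5*(-0.4423) + 1.44*|-0.4423| = -0.7921
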